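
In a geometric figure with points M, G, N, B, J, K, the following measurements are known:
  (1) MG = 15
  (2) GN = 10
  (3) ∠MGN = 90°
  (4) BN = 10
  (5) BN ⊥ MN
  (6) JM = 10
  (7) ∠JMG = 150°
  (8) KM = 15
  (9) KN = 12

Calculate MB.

Step 1: By the law of cosines on triangle NGM: NM² = 10² + 15² − 2·10·15·cos(90°) = 325, so NM = 5·√13.
Step 2: By the law of cosines on triangle MNB: MB² = (5·√13)² + 10² − 2·5·√13·10·cos(90°) = 425, so MB = 5·√17.

Therefore, the length of MB = 5·√17.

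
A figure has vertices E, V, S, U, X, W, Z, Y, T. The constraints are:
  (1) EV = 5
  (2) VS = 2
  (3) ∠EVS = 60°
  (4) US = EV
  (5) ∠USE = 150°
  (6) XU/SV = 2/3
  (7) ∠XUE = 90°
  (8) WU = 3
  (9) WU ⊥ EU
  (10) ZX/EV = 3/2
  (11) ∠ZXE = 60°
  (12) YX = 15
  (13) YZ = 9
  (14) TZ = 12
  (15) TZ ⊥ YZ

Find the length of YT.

Step 1: By the law of cosines on triangle YZT: YT² = 9² + 12² − 2·9·12·cos(90°) = 225, so YT = 15.

Therefore, the length of YT = 15.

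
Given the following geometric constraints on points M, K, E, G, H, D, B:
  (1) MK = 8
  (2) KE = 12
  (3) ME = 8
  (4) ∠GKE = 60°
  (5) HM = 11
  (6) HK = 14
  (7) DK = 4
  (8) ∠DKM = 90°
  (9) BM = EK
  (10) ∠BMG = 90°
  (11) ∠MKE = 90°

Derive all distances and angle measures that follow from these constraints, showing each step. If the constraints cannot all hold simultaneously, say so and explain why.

These constraints are not satisfiable: (1), (2) and (3) fix all three sides of triangle MKE, so by the law of cosines cos(∠MKE) = (8² + 12² − 8²) / (2·8·12) = 0.7500, i.e. ∠MKE ≈ 41.41°, which contradicts (11) ∠MKE = 90°. No planar figure meets all of them, so nothing further can be derived.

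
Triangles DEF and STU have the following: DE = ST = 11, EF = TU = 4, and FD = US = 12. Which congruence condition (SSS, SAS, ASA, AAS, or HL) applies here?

The given information matches SSS: All three pairs of corresponding sides are equal (Side-Side-Side).

SSS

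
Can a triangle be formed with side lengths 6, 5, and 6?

For three segments to close into a triangle, no single side can be as long as the other two combined.
The longest side is 6, and 5 + 6 = 11 > 6.
A triangle can be formed.

Yes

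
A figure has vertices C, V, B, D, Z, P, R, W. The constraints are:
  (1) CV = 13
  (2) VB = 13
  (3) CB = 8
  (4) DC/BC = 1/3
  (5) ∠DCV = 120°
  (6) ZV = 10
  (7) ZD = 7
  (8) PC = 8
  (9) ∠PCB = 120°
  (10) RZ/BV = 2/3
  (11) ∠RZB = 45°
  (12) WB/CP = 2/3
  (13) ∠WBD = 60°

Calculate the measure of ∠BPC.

Step 1: By the law of cosines on triangle PCB: PB² = 8² + 8² − 2·8·8·cos(120°) = 192, so PB = 8·√3.
Step 2: By the inverse law of cosines on triangle BPC: cos(∠BPC) = ((8·√3)² + 8² − 8²) / (2·8·√3·8) = 192/221.7 = 0.866, so ∠BPC = 30°.

Therefore, the measure of angle ∠BPC = 30°.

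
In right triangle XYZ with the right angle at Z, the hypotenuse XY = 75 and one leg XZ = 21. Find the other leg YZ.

YZ = sqrt(75^2 - 21^2) = sqrt(5184) = 72

72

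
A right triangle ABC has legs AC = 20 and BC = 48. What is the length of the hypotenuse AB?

AB = sqrt(20^2 + 48^2) = sqrt(2704) = 52

52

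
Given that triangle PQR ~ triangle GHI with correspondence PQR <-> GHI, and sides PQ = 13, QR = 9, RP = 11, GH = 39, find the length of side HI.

Since the triangles are similar, the ratio of corresponding sides is constant.
Scale factor k = GH / PQ = 39 / 13 = 3
HI = k * QR = 3 * 9 = 27

27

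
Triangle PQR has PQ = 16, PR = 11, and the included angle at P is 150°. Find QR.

When two sides and the included angle are known, the law of cosines gives the third side.
c^2 = a^2 + b^2 - 2ab cos(C) generalizes the Pythagorean theorem to non-right triangles.
Here: QR^2 = 256 + 121 - 352*(-sqrt(3)/2) = 176*sqrt(3) + 377
QR = sqrt(176*sqrt(3) + 377)

sqrt(176*sqrt(3) + 377)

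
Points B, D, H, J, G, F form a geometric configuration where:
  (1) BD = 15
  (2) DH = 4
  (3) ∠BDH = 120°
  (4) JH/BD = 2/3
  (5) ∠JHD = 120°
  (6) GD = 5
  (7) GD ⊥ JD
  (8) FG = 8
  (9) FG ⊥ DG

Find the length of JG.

From the given relations: JH = 2/3·BD = 2/3·15 = 10.
Step 1: By the law of cosines on triangle JHD: JD² = 10² + 4² − 2·10·4·cos(120°) = 156, so JD = 2·√39.
Step 2: By the law of cosines on triangle JDG: JG² = (2·√39)² + 5² − 2·2·√39·5·cos(90°) = 181, so JG = √181.

Therefore, the length of JG = √181.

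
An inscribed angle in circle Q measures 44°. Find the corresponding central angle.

By the inscribed angle theorem, the central angle is twice the inscribed angle.
Central angle = 2 × 44° = 88°

88°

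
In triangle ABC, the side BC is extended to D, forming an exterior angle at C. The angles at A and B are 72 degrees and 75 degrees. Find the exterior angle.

The interior angle at C is 180 - 72 - 75 = 33 degrees.
The exterior angle and interior angle at C are supplementary:
Exterior angle = 180 - 33 = 147 degrees.

147 degrees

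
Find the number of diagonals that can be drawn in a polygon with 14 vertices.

The number of diagonals in an n-gon is n(n - 3)/2.
For n = 14: 14(14 - 3)/2 = 14 × 11 / 2 = 77.

77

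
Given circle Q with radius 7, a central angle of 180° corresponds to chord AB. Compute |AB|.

Chord = 2(7) sin(90°) = 14

14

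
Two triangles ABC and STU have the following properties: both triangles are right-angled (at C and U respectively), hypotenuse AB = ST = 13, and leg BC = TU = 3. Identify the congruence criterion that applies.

The given information matches HL: The hypotenuse and one leg of two right triangles are equal (Hypotenuse-Leg).

HL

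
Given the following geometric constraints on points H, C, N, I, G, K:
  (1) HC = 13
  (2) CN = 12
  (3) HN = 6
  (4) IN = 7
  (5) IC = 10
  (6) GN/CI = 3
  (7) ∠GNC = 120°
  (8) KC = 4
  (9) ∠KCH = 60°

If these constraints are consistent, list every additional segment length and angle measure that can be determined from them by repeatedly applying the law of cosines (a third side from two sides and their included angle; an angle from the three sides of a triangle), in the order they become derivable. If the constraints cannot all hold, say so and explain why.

The constraints are consistent. Derivable facts, in order:
After 1 step:
- CG = 6·√39
- HK = √133
- ∠CHN = 66.98°
- ∠CIN = 87.95°
- ∠CNH = 85.62°
- ∠CNI = 56.39°
- ∠HCN = 27.4°
- ∠ICN = 35.66°
After 2 steps:
- ∠CGN = 16.1°
- ∠CHK = 17.48°
- ∠CKH = 102.52°
- ∠GCN = 43.9°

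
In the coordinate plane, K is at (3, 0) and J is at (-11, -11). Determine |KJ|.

d = sqrt((-11 - 3)^2 + (-11 - 0)^2)
d = sqrt(-14^2 + -11^2)
d = sqrt(196 + 121)
d = sqrt(317)

sqrt(317)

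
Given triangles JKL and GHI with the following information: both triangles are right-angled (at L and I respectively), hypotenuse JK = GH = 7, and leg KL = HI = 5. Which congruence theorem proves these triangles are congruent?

The given information matches HL: The hypotenuse and one leg of two right triangles are equal (Hypotenuse-Leg).

HL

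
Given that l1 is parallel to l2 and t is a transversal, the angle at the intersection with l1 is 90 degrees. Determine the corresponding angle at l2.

When a transversal crosses parallel lines, angles in the same position at each intersection are called corresponding angles.
These are always equal, so the answer is 90 degrees.

90 degrees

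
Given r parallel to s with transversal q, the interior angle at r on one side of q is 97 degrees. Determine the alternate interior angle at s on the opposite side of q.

Alternate interior angles are equal: 97 degrees.

97 degrees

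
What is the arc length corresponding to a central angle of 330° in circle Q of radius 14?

The full circumference is 2πr = 2π(14) = 28*pi.
The arc spans 330° out of 360°, which is a fraction of 11/12.
Arc length = 28*pi × 11/12 = 77*pi/3.

77*pi/3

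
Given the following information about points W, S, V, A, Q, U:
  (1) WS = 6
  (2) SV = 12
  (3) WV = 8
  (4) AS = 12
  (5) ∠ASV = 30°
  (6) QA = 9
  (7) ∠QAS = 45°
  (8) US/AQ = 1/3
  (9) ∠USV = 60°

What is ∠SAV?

Step 1: By the law of cosines on triangle ASV: AV² = 12² + 12² − 2·12·12·cos(30°) = 38.58, so AV ≈ 6.21.
Step 2: By the inverse law of cosines on triangle SAV: cos(∠SAV) = (12² + 6.21² − 12²) / (2·12·6.21) = 38.58/149.08 = 0.2588, so ∠SAV = 75°.

Therefore, the measure of angle ∠SAV = 75°.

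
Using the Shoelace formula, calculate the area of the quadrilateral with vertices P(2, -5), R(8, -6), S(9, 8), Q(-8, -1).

Shoelace: sum of cross terms = 243, Area = (1/2)|243| = 243/2

243/2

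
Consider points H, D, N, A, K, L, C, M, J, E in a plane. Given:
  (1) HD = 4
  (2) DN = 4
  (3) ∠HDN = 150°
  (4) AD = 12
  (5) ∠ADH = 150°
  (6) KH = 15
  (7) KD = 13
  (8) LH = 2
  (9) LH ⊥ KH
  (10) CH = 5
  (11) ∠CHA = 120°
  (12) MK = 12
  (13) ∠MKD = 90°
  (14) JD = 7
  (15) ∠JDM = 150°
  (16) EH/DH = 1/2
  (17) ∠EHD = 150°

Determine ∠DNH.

Step 1: By the law of cosines on triangle NDH: NH² = 4² + 4² − 2·4·4·cos(150°) = 59.71, so NH ≈ 7.73.
Step 2: By the inverse law of cosines on triangle DNH: cos(∠DNH) = (4² + 7.73² − 4²) / (2·4·7.73) = 59.71/61.82 = 0.9659, so ∠DNH = 15°.

Therefore, the measure of angle ∠DNH = 15°.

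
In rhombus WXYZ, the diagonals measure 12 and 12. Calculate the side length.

In a rhombus, the diagonals bisect each other perpendicularly, creating four congruent right triangles.
Each triangle has legs 6 (half of 12) and 6 (half of 12).
The hypotenuse of each right triangle is a side of the rhombus:
side = sqrt(6^2 + 6^2) = sqrt(72) = 6*sqrt(2)

6*sqrt(2)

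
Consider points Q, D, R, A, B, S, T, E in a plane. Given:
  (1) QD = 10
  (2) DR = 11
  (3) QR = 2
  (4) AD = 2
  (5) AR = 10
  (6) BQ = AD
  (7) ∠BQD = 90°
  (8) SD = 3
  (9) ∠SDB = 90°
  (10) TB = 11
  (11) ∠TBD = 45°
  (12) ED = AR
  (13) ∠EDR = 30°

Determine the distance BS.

From the given relations: BQ = AD = 2.
Step 1: By the law of cosines on triangle BQD: BD² = 2² + 10² − 2·2·10·cos(90°) = 104, so BD = 2·√26.
Step 2: By the law of cosines on triangle BDS: BS² = (2·√26)² + 3² − 2·2·√26·3·cos(90°) = 113, so BS = √113.

Therefore, the length of BS = √113.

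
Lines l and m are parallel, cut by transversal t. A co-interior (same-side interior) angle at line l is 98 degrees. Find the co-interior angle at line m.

Co-interior angles (same-side interior) formed by parallel lines and a transversal are supplementary (sum to 180 degrees).
The given angle is 98 degrees.
The co-interior angle = 180 - 98 = 82 degrees.

82 degrees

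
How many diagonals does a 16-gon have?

The number of diagonals in an n-gon is n(n - 3)/2.
For n = 16: 16(16 - 3)/2 = 16 × 13 / 2 = 104.

104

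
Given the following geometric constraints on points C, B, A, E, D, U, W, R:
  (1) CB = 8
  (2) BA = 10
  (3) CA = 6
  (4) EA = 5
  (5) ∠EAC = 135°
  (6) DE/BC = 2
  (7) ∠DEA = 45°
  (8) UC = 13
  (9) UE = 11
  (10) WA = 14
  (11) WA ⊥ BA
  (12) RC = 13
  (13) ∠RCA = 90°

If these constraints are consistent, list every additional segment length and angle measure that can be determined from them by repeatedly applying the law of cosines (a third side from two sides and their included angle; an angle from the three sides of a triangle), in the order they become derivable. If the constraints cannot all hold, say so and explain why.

The constraints are consistent. Derivable facts, in order:
After 1 step:
- AD ≈ 12.96
- AR ≈ 14.32
- BW = 2·√74
- CE ≈ 10.17
- ∠ABC = 36.87°
- ∠ACB = 90°
- ∠BAC = 53.13°
After 2 steps:
- ∠ABW = 54.46°
- ∠ACE = 20.34°
- ∠ADE = 15.84°
- ∠AEC = 24.66°
- ∠ARC = 24.78°
- ∠AWB = 35.54°
- ∠CAR = 65.22°
- ∠CEU = 75.66°
- ∠CUE = 49.28°
- ∠DAE = 119.16°
- ∠ECU = 55.06°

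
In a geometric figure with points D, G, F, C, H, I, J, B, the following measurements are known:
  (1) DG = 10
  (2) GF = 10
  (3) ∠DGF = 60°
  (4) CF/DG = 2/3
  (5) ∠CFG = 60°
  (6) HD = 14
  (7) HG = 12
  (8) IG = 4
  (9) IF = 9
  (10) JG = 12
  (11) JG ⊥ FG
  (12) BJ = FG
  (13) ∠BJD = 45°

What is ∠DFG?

Step 1: By the law of cosines on triangle FGD: FD² = 10² + 10² − 2·10·10·cos(60°) = 100, so FD = 10.
Step 2: By the inverse law of cosines on triangle DFG: cos(∠DFG) = (10² + 10² − 10²) / (2·10·10) = 100/200 = 0.5, so ∠DFG = 60°.

Therefore, the measure of angle ∠DFG = 60°.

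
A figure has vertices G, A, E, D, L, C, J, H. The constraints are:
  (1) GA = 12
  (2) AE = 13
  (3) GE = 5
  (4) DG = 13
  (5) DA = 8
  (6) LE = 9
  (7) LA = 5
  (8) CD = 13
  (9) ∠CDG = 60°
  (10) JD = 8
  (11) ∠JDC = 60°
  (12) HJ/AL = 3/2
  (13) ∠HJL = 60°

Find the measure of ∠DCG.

Step 1: By the law of cosines on triangle CDG: CG² = 13² + 13² − 2·13·13·cos(60°) = 169, so CG = 13.
Step 2: By the inverse law of cosines on triangle DCG: cos(∠DCG) = (13² + 13² − 13²) / (2·13·13) = 169/338 = 0.5, so ∠DCG = 60°.

Therefore, the measure of angle ∠DCG = 60°.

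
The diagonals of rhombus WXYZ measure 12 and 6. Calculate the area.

The diagonals of a rhombus divide it into four right triangles.
Each triangle has legs 12/ 2 = 6 and 6/2 = 3, so each has area (1/2)*6*3 = 9.
Four such triangles give total area = (d1 * d2) / 2 = 36.

36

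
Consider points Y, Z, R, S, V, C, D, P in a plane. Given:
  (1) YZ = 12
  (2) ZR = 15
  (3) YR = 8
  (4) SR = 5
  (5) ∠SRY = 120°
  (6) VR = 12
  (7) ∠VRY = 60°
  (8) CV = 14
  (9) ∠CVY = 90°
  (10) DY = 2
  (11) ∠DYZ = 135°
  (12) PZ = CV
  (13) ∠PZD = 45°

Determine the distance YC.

Step 1: By the law of cosines on triangle VRY: VY² = 12² + 8² − 2·12·8·cos(60°) = 112, so VY = 4·√7.
Step 2: By the law of cosines on triangle YVC: YC² = (4·√7)² + 14² − 2·4·√7·14·cos(90°) = 308, so YC = 2·√77.

Therefore, the length of YC = 2·√77.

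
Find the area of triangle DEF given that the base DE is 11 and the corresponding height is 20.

Area = (1/2)(11)(20) = 110

110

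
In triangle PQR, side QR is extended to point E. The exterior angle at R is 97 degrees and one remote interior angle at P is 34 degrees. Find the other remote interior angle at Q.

angle Q = 97 - 34 = 63 degrees (exterior angle theorem).

63 degrees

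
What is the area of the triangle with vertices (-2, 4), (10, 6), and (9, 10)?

The Shoelace formula computes the area from vertex coordinates by summing cross products.
For vertices (-2,4), (10,6), (9,10):
Signed sum = -2*6 - 10*4 + 10*10 - 9*6 + 9*4 - -2*10
= -52 + 46 + 56 = 50
Area = (1/2)|50| = 25.

25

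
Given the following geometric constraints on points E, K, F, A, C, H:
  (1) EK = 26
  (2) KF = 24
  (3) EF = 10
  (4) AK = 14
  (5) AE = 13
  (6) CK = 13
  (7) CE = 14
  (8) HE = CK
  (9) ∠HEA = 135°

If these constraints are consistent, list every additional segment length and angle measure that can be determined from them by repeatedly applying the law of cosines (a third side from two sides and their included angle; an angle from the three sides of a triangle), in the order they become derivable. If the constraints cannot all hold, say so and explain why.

The constraints are consistent. Derivable facts, in order:
After 1 step:
- AH ≈ 24.02
- ∠AEK = 16.25°
- ∠AKE = 15.06°
- ∠CEK = 15.06°
- ∠CKE = 16.25°
- ∠EAK = 148.69°
- ∠ECK = 148.69°
- ∠EFK = 90°
- ∠EKF = 22.62°
- ∠FEK = 67.38°
After 2 steps:
- ∠AHE = 22.5°
- ∠EAH = 22.5°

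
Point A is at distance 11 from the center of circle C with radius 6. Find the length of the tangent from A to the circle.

tangent = √(d² - r²) = √(11² - 6²) = √(121 - 36) = √85 = sqrt(85)

sqrt(85)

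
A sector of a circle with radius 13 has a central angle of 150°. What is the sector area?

Sector area = π(13²)(5/12) = 845*pi/12

845*pi/12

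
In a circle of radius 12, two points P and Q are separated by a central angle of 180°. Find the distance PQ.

Chord = 2(12) sin(90°) = 24

24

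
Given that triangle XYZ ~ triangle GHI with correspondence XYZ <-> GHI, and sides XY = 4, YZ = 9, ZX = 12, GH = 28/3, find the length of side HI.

Since the triangles are similar, the ratio of corresponding sides is constant.
Scale factor k = GH / XY = 28/3 / 4 = 7/3
HI = k * YZ = 7/3 * 9 = 21

21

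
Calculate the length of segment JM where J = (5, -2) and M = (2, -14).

d = sqrt((-3)^2 + (-12)^2) = sqrt(153) = 3*sqrt(17)

3*sqrt(17)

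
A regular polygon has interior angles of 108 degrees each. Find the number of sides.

The exterior angle is the supplement of the interior angle: 180 - 108 = 72 degrees.
Since the exterior angles of any convex polygon sum to 360 degrees, the number of sides is 360 / 72 = 5.

5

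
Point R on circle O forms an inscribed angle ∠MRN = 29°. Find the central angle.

Central angle = 2 × 29° = 58° (inscribed angle theorem).

58°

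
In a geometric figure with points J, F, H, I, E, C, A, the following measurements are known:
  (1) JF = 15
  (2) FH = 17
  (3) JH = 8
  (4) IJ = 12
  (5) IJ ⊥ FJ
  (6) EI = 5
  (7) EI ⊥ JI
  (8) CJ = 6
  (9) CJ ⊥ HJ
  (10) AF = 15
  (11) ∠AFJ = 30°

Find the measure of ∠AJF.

Step 1: By the law of cosines on triangle JFA: JA² = 15² + 15² − 2·15·15·cos(30°) = 60.29, so JA ≈ 7.76.
Step 2: By the inverse law of cosines on triangle AJF: cos(∠AJF) = (7.76² + 15² − 15²) / (2·7.76·15) = 60.29/232.94 = 0.2588, so ∠AJF = 75°.

Therefore, the measure of angle ∠AJF = 75°.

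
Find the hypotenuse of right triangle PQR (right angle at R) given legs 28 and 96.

By the Pythagorean theorem: PQ^2 = PR^2 + QR^2
PQ^2 = 28^2 + 96^2 = 784 + 9216 = 10000
PQ = sqrt(10000) = 100

100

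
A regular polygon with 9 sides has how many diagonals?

The number of diagonals in an n-gon is n(n - 3)/2.
For n = 9: 9(9 - 3)/2 = 9 × 6 / 2 = 27.

27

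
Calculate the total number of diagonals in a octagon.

Each of the 8 vertices connects to 5 non-adjacent vertices via diagonals.
Total connections = 8 × 5 = 40, but each diagonal is counted twice.
Number of diagonals = 40 / 2 = 20.

20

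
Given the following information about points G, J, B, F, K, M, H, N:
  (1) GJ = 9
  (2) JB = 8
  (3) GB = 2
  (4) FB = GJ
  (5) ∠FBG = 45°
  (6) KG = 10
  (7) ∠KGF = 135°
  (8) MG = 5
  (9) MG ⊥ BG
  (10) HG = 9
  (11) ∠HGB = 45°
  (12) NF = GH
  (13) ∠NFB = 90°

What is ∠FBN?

From the given relations: FB = GJ = 9; NF = GH = 9.
Step 1: By the law of cosines on triangle BFN: BN² = 9² + 9² − 2·9·9·cos(90°) = 162, so BN = 9·√2.
Step 2: By the inverse law of cosines on triangle FBN: cos(∠FBN) = (9² + (9·√2)² − 9²) / (2·9·9·√2) = 162/229.1 = 0.7071, so ∠FBN = 45°.

Therefore, the measure of angle ∠FBN = 45°.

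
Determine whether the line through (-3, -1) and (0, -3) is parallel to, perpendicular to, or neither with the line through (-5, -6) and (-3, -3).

Slope of line 1: m1 = (-3 - -1)/(0 - -3) = -2/3 = -2/3
Slope of line 2: m2 = (-3 - -6)/(-3 - -5) = 3/2 = 3/2
m1 * m2 = -1, so perpendicular.

Perpendicular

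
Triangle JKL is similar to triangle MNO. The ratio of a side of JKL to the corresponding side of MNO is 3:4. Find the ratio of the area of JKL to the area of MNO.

Area ratio = (side ratio)^2 = (3/4)^2 = 9:16.

9:16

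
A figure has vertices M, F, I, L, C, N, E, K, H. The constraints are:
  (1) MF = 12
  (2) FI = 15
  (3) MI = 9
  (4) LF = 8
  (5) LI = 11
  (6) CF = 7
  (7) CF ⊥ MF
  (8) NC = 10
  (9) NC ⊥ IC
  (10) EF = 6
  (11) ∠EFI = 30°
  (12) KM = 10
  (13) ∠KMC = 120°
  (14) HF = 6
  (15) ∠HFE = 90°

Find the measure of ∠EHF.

Step 1: By the law of cosines on triangle HFE: HE² = 6² + 6² − 2·6·6·cos(90°) = 72, so HE = 6·√2.
Step 2: By the inverse law of cosines on triangle EHF: cos(∠EHF) = ((6·√2)² + 6² − 6²) / (2·6·√2·6) = 72/101.82 = 0.7071, so ∠EHF = 45°.

Therefore, the measure of angle ∠EHF = 45°.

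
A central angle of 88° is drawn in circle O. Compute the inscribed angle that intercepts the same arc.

Inscribed angle = 88° / 2 = 44° (inscribed angle theorem).

44°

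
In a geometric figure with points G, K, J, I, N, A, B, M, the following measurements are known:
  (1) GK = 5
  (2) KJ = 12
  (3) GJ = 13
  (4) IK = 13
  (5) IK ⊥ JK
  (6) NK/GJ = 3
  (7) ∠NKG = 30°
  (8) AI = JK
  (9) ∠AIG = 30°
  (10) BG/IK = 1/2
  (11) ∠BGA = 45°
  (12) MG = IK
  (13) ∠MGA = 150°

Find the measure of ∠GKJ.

Step 1: By the inverse law of cosines on triangle GKJ: cos(∠GKJ) = (5² + 12² − 13²) / (2·5·12) = 0/120 = 0, so ∠GKJ = 90°.

Therefore, the measure of angle ∠GKJ = 90°.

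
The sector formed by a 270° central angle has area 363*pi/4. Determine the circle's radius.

r² = 360 × 363*pi/4 / (π × 270) = 121, so r = 11.

11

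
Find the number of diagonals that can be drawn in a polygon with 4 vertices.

Each of the 4 vertices connects to 1 non-adjacent vertices via diagonals.
Total connections = 4 × 1 = 4, but each diagonal is counted twice.
Number of diagonals = 4 / 2 = 2.

2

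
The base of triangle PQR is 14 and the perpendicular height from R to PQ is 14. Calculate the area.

Area = (1/2)(14)(14) = 98

98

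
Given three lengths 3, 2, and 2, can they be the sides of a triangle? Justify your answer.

Sort the sides: 2, 2, 3.
It suffices to check that the sum of the two smallest exceeds the largest:
2 + 2 = 4 > 3. ✓
Yes, a valid triangle can be formed.

Yes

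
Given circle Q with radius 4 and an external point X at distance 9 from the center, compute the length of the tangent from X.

tangent = √(d² - r²) = √(9² - 4²) = √(81 - 16) = √65 = sqrt(65)

sqrt(65)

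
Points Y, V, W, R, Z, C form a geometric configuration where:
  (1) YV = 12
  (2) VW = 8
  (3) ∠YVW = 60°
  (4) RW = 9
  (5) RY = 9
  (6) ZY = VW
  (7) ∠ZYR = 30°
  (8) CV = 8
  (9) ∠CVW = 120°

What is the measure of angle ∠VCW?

Step 1: By the law of cosines on triangle CVW: CW² = 8² + 8² − 2·8·8·cos(120°) = 192, so CW = 8·√3.
Step 2: By the inverse law of cosines on triangle VCW: cos(∠VCW) = (8² + (8·√3)² − 8²) / (2·8·8·√3) = 192/221.7 = 0.866, so ∠VCW = 30°.

Therefore, the measure of angle ∠VCW = 30°.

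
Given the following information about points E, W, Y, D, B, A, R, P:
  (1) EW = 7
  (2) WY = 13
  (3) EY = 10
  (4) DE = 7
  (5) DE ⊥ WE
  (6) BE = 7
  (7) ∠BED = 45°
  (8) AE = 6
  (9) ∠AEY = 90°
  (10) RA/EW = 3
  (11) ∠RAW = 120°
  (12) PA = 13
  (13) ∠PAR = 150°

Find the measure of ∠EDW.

Step 1: By the law of cosines on triangle DEW: DW² = 7² + 7² − 2·7·7·cos(90°) = 98, so DW = 7·√2.
Step 2: By the inverse law of cosines on triangle EDW: cos(∠EDW) = (7² + (7·√2)² − 7²) / (2·7·7·√2) = 98/138.59 = 0.7071, so ∠EDW = 45°.

Therefore, the measure of angle ∠EDW = 45°.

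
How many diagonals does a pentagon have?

Total line segments between 5 vertices = C(5,2) = 10.
Subtract the 5 sides: 10 - 5 = 5 diagonals.

5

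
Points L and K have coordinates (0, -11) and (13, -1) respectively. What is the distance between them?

d = sqrt((13)^2 + (10)^2) = sqrt(269)

sqrt(269)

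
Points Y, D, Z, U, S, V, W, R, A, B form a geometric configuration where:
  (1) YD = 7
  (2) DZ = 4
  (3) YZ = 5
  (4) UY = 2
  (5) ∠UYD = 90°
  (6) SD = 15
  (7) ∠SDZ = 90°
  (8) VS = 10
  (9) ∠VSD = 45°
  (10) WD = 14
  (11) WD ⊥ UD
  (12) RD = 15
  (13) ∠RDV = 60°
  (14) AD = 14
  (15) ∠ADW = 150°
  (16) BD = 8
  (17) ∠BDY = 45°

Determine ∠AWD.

Step 1: By the law of cosines on triangle WDA: WA² = 14² + 14² − 2·14·14·cos(150°) = 731.48, so WA ≈ 27.05.
Step 2: By the inverse law of cosines on triangle AWD: cos(∠AWD) = (27.05² + 14² − 14²) / (2·27.05·14) = 731.48/757.29 = 0.9659, so ∠AWD = 15°.

Therefore, the measure of angle ∠AWD = 15°.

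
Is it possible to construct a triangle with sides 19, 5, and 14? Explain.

No.
The triangle inequality is violated: 5 + 14 = 19 ≤ 19.
These lengths cannot form a triangle.

No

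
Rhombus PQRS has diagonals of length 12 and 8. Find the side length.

In a rhombus, the diagonals bisect each other perpendicularly, creating four congruent right triangles.
Each triangle has legs 6 (half of 12) and 4 (half of 8).
The hypotenuse of each right triangle is a side of the rhombus:
side = sqrt(6^2 + 4^2) = sqrt(52) = 2*sqrt(13)

2*sqrt(13)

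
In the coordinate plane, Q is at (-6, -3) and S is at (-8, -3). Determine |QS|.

The horizontal distance is |-8 - -6| = 2 and the vertical distance is |-3 - -3| = 0.
By the Pythagorean theorem, d = sqrt(2^2 + 0^2) = sqrt(4) = 2.

2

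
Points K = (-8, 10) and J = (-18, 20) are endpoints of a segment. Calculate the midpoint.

M = ((x₁ + x₂)/2, (y₁ + y₂)/2)
= ((-8 + -18)/2, (10 + 20)/2)
= (-26/2, 30/2) = (-13, 15)

(-13, 15)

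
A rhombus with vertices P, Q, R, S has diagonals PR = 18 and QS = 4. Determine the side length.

Half-diagonals are 9 and 2. side = sqrt(9^2 + 2^2) = sqrt(85)

sqrt(85)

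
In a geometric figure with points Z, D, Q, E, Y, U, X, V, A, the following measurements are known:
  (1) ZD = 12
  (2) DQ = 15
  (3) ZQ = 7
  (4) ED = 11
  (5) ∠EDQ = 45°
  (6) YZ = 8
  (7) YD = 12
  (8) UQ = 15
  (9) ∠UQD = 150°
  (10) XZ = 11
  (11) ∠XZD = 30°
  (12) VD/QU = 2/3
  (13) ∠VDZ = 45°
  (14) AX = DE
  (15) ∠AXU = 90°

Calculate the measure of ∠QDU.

Step 1: By the law of cosines on triangle DQU: DU² = 15² + 15² − 2·15·15·cos(150°) = 839.71, so DU ≈ 28.98.
Step 2: By the inverse law of cosines on triangle QDU: cos(∠QDU) = (15² + 28.98² − 15²) / (2·15·28.98) = 839.71/869.33 = 0.9659, so ∠QDU = 15°.

Therefore, the measure of angle ∠QDU = 15°.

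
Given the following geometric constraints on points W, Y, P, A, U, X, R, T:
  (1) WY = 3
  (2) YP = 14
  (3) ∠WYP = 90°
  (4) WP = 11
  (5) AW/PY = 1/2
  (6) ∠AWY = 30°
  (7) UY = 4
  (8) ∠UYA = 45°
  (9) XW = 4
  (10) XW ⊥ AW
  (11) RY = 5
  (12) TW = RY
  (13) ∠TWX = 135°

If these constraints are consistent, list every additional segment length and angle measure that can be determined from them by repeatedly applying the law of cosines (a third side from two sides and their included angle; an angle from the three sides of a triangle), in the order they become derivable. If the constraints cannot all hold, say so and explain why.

These constraints are not satisfiable: (1), (2) and (3) already determine WP: by the law of cosines WP² = 3² + 14² − 2·3·14·cos(90°) = 205, so WP ≈ 14.32, which contradicts (4) WP = 11. No planar figure meets all of them, so nothing further can be derived.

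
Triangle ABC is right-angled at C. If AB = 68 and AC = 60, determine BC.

BC = sqrt(68^2 - 60^2) = sqrt(1024) = 32

32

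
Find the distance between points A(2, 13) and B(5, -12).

d = sqrt((5 - 2)^2 + (-12 - 13)^2)
d = sqrt(3^2 + -25^2)
d = sqrt(9 + 625)
d = sqrt(634)

sqrt(634)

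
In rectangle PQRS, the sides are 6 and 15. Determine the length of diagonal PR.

A rectangle's diagonal splits it into two right triangles, with the diagonal as the hypotenuse.
By the Pythagorean theorem, d^2 = 6^2 + 15^2 = 261.
Therefore d = sqrt(261) = 3*sqrt(29).

3*sqrt(29)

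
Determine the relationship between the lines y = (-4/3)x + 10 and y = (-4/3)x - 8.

Slope of line 1: m1 = -4/3
Slope of line 2: m2 = -4/3
Two lines are parallel if and only if they have equal slopes (or both are vertical).
Here m1 = m2 = -4/3, confirming the lines are parallel.

Parallel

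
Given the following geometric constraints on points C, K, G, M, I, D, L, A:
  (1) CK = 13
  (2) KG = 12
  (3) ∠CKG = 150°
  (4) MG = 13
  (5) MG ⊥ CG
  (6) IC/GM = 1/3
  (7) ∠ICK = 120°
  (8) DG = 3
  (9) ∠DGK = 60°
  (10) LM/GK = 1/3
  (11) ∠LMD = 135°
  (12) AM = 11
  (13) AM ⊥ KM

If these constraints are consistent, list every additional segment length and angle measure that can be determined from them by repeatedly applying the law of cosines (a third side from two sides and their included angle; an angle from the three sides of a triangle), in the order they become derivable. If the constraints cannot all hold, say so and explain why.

The constraints are consistent. Derivable facts, in order:
After 1 step:
- CG ≈ 24.15
- KD = 3·√13
- KI ≈ 15.62
After 2 steps:
- CM ≈ 27.43
- ∠CGK = 15.61°
- ∠CIK = 46.1°
- ∠CKI = 13.9°
- ∠DKG = 13.9°
- ∠GCK = 14.39°
- ∠GDK = 106.1°
After 3 steps:
- ∠CMG = 61.71°
- ∠GCM = 28.29°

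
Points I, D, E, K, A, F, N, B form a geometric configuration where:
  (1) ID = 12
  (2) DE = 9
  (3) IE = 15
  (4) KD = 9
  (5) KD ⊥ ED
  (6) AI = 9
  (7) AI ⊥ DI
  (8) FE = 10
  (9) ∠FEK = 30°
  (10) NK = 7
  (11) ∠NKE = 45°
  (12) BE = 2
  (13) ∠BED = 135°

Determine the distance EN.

Step 1: By the law of cosines on triangle EDK: EK² = 9² + 9² − 2·9·9·cos(90°) = 162, so EK = 9·√2.
Step 2: By the law of cosines on triangle EKN: EN² = (9·√2)² + 7² − 2·9·√2·7·cos(45°) = 85, so EN = √85.

Therefore, the length of EN = √85.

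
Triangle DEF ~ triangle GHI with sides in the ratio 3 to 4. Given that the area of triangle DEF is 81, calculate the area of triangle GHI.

Area ratio = (3/4)^2 = 9/16. Area of GHI = 81 * 16/9 = 144.

144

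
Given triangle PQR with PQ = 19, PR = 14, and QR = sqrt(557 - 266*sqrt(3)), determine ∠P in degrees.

By the inverse law of cosines: cos(P) = (PQ² + PR² - QR²) / (2 × PQ × PR)
cos(P) = (19² + 14² - (sqrt(557 - 266*sqrt(3)))²) / (2 × 19 × 14)
cos(P) = (361 + 196 - (557 - 266*sqrt(3))) / 532
cos(P) = sqrt(3)/2
P = arccos(sqrt(3)/2) = 30°

30°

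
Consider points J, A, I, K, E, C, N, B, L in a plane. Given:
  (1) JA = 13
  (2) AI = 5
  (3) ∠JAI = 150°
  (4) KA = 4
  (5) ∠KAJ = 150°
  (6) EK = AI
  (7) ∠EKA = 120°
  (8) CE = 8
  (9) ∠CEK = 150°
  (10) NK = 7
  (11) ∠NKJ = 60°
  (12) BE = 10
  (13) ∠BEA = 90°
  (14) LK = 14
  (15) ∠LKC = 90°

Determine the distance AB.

From the given relations: EK = AI = 5.
Step 1: By the law of cosines on triangle EKA: EA² = 5² + 4² − 2·5·4·cos(120°) = 61, so EA = √61.
Step 2: By the law of cosines on triangle AEB: AB² = √61² + 10² − 2·√61·10·cos(90°) = 161, so AB = √161.

Therefore, the length of AB = √161.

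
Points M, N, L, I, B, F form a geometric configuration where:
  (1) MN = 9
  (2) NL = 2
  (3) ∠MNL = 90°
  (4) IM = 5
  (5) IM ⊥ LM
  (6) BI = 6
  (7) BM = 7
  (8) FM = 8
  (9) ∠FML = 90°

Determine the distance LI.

Step 1: By the law of cosines on triangle LNM: LM² = 2² + 9² − 2·2·9·cos(90°) = 85, so LM = √85.
Step 2: By the law of cosines on triangle LMI: LI² = √85² + 5² − 2·√85·5·cos(90°) = 110, so LI = √110.

Therefore, the length of LI = √110.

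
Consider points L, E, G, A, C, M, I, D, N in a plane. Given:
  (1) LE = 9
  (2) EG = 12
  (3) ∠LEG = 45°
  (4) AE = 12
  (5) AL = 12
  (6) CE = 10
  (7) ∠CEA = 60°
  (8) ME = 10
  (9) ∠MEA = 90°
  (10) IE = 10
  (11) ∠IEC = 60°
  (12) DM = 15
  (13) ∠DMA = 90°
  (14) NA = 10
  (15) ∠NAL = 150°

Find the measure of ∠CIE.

Step 1: By the law of cosines on triangle IEC: IC² = 10² + 10² − 2·10·10·cos(60°) = 100, so IC = 10.
Step 2: By the inverse law of cosines on triangle CIE: cos(∠CIE) = (10² + 10² − 10²) / (2·10·10) = 100/200 = 0.5, so ∠CIE = 60°.

Therefore, the measure of angle ∠CIE = 60°.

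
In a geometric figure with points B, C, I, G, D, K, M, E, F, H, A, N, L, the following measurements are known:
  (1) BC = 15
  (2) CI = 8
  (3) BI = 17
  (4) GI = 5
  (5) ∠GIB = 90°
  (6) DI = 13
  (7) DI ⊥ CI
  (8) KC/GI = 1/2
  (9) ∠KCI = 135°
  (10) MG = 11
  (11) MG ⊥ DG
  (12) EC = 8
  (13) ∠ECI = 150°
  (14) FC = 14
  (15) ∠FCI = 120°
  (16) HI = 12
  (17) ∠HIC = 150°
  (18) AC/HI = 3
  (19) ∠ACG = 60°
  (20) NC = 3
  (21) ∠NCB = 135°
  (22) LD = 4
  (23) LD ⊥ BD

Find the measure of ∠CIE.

Step 1: By the law of cosines on triangle ICE: IE² = 8² + 8² − 2·8·8·cos(150°) = 238.85, so IE ≈ 15.45.
Step 2: By the inverse law of cosines on triangle CIE: cos(∠CIE) = (8² + 15.45² − 8²) / (2·8·15.45) = 238.85/247.28 = 0.9659, so ∠CIE = 15°.

Therefore, the measure of angle ∠CIE = 15°.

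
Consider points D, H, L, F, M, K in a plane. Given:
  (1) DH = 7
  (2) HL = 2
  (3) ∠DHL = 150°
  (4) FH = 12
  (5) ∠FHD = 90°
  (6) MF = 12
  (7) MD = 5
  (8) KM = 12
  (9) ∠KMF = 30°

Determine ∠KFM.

Step 1: By the law of cosines on triangle FMK: FK² = 12² + 12² − 2·12·12·cos(30°) = 38.58, so FK ≈ 6.21.
Step 2: By the inverse law of cosines on triangle KFM: cos(∠KFM) = (6.21² + 12² − 12²) / (2·6.21·12) = 38.58/149.08 = 0.2588, so ∠KFM = 75°.

Therefore, the measure of angle ∠KFM = 75°.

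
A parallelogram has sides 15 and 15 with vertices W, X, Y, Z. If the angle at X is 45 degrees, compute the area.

Area = 15 * 15 * sin(45°) = 225 * sqrt(2)/2 = 225*sqrt(2)/2

225*sqrt(2)/2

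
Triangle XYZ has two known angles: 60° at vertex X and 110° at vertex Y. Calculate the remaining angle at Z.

Let angle Z = x. Then 60 + 110 + x = 180.
x = 180 - 170 = 10 degrees.

10 degrees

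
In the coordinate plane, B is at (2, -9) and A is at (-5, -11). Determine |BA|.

d = sqrt((-7)^2 + (-2)^2) = sqrt(53)

sqrt(53)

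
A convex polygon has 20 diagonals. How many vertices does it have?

Using d = n(n - 3)/2, we solve 20 = n(n - 3)/2.
So n(n - 3) = 40.
Testing n = 8: 8 * 5 = 40 = 40. Correct.
The polygon has 8 sides.

8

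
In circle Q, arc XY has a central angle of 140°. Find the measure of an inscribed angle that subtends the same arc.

Inscribed angle = 140° / 2 = 70° (inscribed angle theorem).

70°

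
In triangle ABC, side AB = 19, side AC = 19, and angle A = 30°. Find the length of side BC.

By the law of cosines: BC^2 = AB^2 + AC^2 - 2*AB*AC*cos(A)
BC^2 = 19^2 + 19^2 - 2*19*19*cos(30°)
BC^2 = 361 + 361 - 722*(sqrt(3)/2)
BC^2 = 722 - 361*sqrt(3)
BC = 19*sqrt(2 - sqrt(3))

19*sqrt(2 - sqrt(3))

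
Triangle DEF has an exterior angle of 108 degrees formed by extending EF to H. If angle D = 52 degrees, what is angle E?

angle E = 108 - 52 = 56 degrees (exterior angle theorem).

56 degrees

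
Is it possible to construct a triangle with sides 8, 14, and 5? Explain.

Check the triangle inequality: 8 + 5 = 13 ≤ 14.
Since the sum of two sides does not exceed the third, no triangle can be formed.

No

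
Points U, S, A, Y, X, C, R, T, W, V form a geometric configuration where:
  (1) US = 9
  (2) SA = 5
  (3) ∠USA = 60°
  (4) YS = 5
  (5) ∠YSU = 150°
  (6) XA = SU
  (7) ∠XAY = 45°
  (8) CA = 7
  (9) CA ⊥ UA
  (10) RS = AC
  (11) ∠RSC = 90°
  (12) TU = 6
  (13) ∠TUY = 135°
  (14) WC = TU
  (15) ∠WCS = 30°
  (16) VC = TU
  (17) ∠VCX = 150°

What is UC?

Step 1: By the law of cosines on triangle USA: UA² = 9² + 5² − 2·9·5·cos(60°) = 61, so UA = √61.
Step 2: By the law of cosines on triangle UAC: UC² = √61² + 7² − 2·√61·7·cos(90°) = 110, so UC = √110.

Therefore, the length of UC = √110.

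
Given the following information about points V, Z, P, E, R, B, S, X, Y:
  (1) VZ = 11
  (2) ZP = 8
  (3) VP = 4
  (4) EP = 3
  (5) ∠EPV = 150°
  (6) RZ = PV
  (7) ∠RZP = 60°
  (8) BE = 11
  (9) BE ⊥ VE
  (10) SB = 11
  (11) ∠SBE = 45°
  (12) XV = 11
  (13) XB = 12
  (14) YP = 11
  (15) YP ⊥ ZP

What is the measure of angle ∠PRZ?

From the given relations: RZ = PV = 4.
Step 1: By the law of cosines on triangle RZP: RP² = 4² + 8² − 2·4·8·cos(60°) = 48, so RP = 4·√3.
Step 2: By the inverse law of cosines on triangle PRZ: cos(∠PRZ) = ((4·√3)² + 4² − 8²) / (2·4·√3·4) = 0/55.43 = 0, so ∠PRZ = 90°.

Therefore, the measure of angle ∠PRZ = 90°.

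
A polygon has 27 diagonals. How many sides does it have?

Using d = n(n - 3)/2, we solve 27 = n(n - 3)/2.
So n(n - 3) = 54.
Testing n = 9: 9 * 6 = 54 = 54. Correct.
The polygon has 9 sides.

9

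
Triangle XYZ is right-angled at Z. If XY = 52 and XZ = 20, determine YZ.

Rearranging the Pythagorean theorem to solve for the unknown leg:
leg^2 = hypotenuse^2 - known_leg^2 = 2704 - 400 = 2304
leg = sqrt(2304) = 48.

48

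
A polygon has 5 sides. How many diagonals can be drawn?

The number of diagonals in an n-gon is n(n - 3)/2.
For n = 5: 5(5 - 3)/2 = 5 × 2 / 2 = 5.

5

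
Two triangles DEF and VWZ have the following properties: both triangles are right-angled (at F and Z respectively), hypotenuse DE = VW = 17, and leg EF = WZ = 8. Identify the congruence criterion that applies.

The given information matches HL: The hypotenuse and one leg of two right triangles are equal (Hypotenuse-Leg).

HL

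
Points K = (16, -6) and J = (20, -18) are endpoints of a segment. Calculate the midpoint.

M = ((x₁ + x₂)/2, (y₁ + y₂)/2)
= ((16 + 20)/2, (-6 + -18)/2)
= (36/2, -24/2) = (18, -12)

(18, -12)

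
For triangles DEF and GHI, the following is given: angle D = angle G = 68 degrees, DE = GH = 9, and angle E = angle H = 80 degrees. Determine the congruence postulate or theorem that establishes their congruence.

The given information matches ASA: Two pairs of corresponding angles and the included side are equal (Angle-Side-Angle).

ASA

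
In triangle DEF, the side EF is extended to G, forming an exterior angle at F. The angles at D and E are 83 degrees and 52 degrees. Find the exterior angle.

Exterior angle = 83 + 52 = 135 degrees (exterior angle theorem).

135 degrees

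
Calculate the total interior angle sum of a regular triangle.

The sum of interior angles of an n-sided polygon is (n - 2) * 180.
For n = 3: (3 - 2) * 180 = 1 * 180 = 180 degrees.

180 degrees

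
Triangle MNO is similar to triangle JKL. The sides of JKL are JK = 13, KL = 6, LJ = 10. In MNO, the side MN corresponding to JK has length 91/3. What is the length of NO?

k = 91/3/13 = 7/3. NO = 7/3 * 6 = 14.

14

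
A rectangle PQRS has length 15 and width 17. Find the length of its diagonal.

A rectangle's diagonal splits it into two right triangles, with the diagonal as the hypotenuse.
By the Pythagorean theorem, d^2 = 15^2 + 17^2 = 514.
Therefore d = sqrt(514).

sqrt(514)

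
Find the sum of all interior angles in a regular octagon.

The sum of interior angles of an n-sided polygon is (n - 2) * 180.
For n = 8: (8 - 2) * 180 = 6 * 180 = 1080 degrees.

1080 degrees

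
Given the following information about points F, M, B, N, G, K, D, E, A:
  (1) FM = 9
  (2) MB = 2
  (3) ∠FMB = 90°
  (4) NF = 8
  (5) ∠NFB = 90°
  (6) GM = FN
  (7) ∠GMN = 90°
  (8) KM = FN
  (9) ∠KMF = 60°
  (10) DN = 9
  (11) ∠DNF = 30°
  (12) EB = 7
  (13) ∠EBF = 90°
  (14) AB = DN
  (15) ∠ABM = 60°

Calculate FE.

Step 1: By the law of cosines on triangle BMF: BF² = 2² + 9² − 2·2·9·cos(90°) = 85, so BF = √85.
Step 2: By the law of cosines on triangle FBE: FE² = √85² + 7² − 2·√85·7·cos(90°) = 134, so FE = √134.

Therefore, the length of FE = √134.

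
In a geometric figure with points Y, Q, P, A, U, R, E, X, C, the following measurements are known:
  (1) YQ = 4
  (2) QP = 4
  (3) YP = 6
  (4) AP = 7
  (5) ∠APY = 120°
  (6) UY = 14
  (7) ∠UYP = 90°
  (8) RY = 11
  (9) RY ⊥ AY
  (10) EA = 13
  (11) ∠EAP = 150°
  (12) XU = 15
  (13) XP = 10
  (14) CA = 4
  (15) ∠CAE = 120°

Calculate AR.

Step 1: By the law of cosines on triangle APY: AY² = 7² + 6² − 2·7·6·cos(120°) = 127, so AY = √127.
Step 2: By the law of cosines on triangle AYR: AR² = √127² + 11² − 2·√127·11·cos(90°) = 248, so AR = 2·√62.

Therefore, the length of AR = 2·√62.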